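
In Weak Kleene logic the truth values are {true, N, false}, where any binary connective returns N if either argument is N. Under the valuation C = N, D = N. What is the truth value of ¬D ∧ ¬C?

¬D = ¬N = N
¬C = ¬N = N
¬D ∧ ¬C = N ∧ N = N

N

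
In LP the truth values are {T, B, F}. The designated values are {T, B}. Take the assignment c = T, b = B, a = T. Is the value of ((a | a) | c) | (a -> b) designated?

a | a = T | T = T
(a | a) | c = T | T = T
a -> b = T -> B = B  [~T | B]
((a | a) | c) | (a -> b) = T | B = T
T ∈ {T, B}.

Yes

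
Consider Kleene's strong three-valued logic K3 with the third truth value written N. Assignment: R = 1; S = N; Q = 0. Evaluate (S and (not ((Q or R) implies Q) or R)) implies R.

Q or R = 0 or 1 = 1
(Q or R) implies Q = 1 implies 0 = 0
not ((Q or R) implies Q) = not 0 = 1
not ((Q or R) implies Q) or R = 1 or 1 = 1
S and (not ((Q or R) implies Q) or R) = N and 1 = N
(S and (not ((Q or R) implies Q) or R)) implies R = N implies 1 = 1  [not N or 1]

1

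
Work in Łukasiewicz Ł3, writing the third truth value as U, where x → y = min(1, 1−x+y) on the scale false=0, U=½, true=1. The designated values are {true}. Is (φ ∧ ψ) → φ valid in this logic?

Yes

Every assignment of φ, ψ over {true, U, false} gives a value in {true}.
In particular, with φ=U, ψ=U: (φ ∧ ψ) → φ = true.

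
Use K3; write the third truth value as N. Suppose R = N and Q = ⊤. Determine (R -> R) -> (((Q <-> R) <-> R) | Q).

⊤

R -> R = N -> N = N  [~N | N]
Q <-> R = ⊤ <-> N = N
(Q <-> R) <-> R = N <-> N = N
((Q <-> R) <-> R) | Q = N | ⊤ = ⊤
(R -> R) -> (((Q <-> R) <-> R) | Q) = N -> ⊤ = ⊤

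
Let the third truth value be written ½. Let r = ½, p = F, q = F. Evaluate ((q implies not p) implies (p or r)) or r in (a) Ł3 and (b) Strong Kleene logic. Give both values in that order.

½; ½

In Ł3: not p = not F = T
q implies not p = F implies T = T
p or r = F or ½ = ½
(q implies not p) implies (p or r) = T implies ½ = ½  [min(1, 1−1+½)]
((q implies not p) implies (p or r)) or r = ½ or ½ = ½
In Strong Kleene logic: not p = not F = T
q implies not p = F implies T = T
p or r = F or ½ = ½
(q implies not p) implies (p or r) = T implies ½ = ½  [not T or ½]
((q implies not p) implies (p or r)) or r = ½ or ½ = ½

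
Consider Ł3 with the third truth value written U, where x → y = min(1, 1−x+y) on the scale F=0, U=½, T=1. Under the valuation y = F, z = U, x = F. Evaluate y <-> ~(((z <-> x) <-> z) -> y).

z <-> x = U <-> F = U  [1 − |½−0|]
(z <-> x) <-> z = U <-> U = T
((z <-> x) <-> z) -> y = T -> F = F
~(((z <-> x) <-> z) -> y) = ~F = T
y <-> ~(((z <-> x) <-> z) -> y) = F <-> T = F

F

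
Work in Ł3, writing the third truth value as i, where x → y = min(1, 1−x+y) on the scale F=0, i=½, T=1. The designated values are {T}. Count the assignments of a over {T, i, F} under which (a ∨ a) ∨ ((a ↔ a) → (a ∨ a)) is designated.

a=T: T ✓
a=i: i ·
a=F: F ·

1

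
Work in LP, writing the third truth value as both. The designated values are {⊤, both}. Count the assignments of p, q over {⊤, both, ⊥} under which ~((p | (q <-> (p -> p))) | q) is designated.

4

Designated under: (p=both, q=both); (p=both, q=⊥); (p=⊥, q=both); (p=⊥, q=⊥).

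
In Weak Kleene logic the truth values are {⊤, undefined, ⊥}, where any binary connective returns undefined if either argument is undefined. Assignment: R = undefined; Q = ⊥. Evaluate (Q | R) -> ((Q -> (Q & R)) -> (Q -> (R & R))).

undefined

Q | R = ⊥ | undefined = undefined
Q & R = ⊥ & undefined = undefined
Q -> (Q & R) = ⊥ -> undefined = undefined  [any arg is the third value ⇒ result is the third value]
R & R = undefined & undefined = undefined
Q -> (R & R) = ⊥ -> undefined = undefined
(Q -> (Q & R)) -> (Q -> (R & R)) = undefined -> undefined = undefined
(Q | R) -> ((Q -> (Q & R)) -> (Q -> (R & R))) = undefined -> undefined = undefined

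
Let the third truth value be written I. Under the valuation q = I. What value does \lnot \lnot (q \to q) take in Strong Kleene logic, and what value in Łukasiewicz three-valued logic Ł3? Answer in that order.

In Strong Kleene logic: q \to q = I \to I = I  [\lnot I \lor I]
\lnot (q \to q) = \lnot I = I
\lnot \lnot (q \to q) = \lnot I = I
In Łukasiewicz three-valued logic Ł3: q \to q = I \to I = ⊤
\lnot (q \to q) = \lnot ⊤ = ⊥
\lnot \lnot (q \to q) = \lnot ⊥ = ⊤
They differ because Strong Kleene logic and Łukasiewicz three-valued logic Ł3 treat I differently under implication.

I; ⊤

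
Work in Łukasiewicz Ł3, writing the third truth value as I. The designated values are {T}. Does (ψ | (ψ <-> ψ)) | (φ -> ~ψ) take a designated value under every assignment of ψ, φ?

Yes

Every assignment of ψ, φ over {T, I, F} gives a value in {T}.
In particular, with ψ=I, φ=I: (ψ | (ψ <-> ψ)) | (φ -> ~ψ) = T.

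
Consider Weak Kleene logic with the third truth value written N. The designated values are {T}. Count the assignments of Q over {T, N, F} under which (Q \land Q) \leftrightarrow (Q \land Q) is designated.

Q=T: T ✓
Q=N: N ·
Q=F: T ✓

2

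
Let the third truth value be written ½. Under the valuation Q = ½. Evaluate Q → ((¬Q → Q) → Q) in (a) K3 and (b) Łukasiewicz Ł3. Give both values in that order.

In K3: ¬Q = ¬½ = ½
¬Q → Q = ½ → ½ = ½  [¬½ ∨ ½]
(¬Q → Q) → Q = ½ → ½ = ½
Q → ((¬Q → Q) → Q) = ½ → ½ = ½
In Łukasiewicz Ł3: ¬Q = ¬½ = ½
¬Q → Q = ½ → ½ = True  [min(1, 1−½+½)]
(¬Q → Q) → Q = True → ½ = ½
Q → ((¬Q → Q) → Q) = ½ → ½ = True
They differ because K3 and Łukasiewicz Ł3 treat ½ differently under implication.

½; True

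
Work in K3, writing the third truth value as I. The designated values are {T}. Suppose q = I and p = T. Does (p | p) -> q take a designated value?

p | p = T | T = T
(p | p) -> q = T -> I = I  [~T | I]
I ∉ {T}.

No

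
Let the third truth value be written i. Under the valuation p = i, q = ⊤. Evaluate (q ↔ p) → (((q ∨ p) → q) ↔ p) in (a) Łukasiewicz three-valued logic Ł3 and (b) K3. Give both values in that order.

⊤; i

In Łukasiewicz three-valued logic Ł3: q ↔ p = ⊤ ↔ i = i  [1 − |1−½|]
q ∨ p = ⊤ ∨ i = ⊤
(q ∨ p) → q = ⊤ → ⊤ = ⊤
((q ∨ p) → q) ↔ p = ⊤ ↔ i = i
(q ↔ p) → (((q ∨ p) → q) ↔ p) = i → i = ⊤
In K3: q ↔ p = ⊤ ↔ i = i
q ∨ p = ⊤ ∨ i = ⊤
(q ∨ p) → q = ⊤ → ⊤ = ⊤
((q ∨ p) → q) ↔ p = ⊤ ↔ i = i
(q ↔ p) → (((q ∨ p) → q) ↔ p) = i → i = i  [¬i ∨ i]
They differ because Łukasiewicz three-valued logic Ł3 and K3 treat i differently under implication.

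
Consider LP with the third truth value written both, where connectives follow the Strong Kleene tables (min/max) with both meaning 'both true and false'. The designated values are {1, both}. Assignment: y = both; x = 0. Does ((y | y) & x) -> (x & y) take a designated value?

Yes

y | y = both | both = both
(y | y) & x = both & 0 = 0
x & y = 0 & both = 0
((y | y) & x) -> (x & y) = 0 -> 0 = 1
1 ∈ {1, both}.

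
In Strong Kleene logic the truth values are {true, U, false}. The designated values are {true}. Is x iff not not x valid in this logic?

No

Countermodel: x=U gives U, which is not designated.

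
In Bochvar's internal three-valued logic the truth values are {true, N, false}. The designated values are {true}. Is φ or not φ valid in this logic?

No

Countermodel: φ=N gives N, which is not designated.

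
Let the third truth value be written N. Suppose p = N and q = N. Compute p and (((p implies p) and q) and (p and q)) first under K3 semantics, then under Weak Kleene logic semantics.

N; N

In K3: p implies p = N implies N = N
(p implies p) and q = N and N = N
p and q = N and N = N
((p implies p) and q) and (p and q) = N and N = N
p and (((p implies p) and q) and (p and q)) = N and N = N
In Weak Kleene logic: p implies p = N implies N = N
(p implies p) and q = N and N = N
p and q = N and N = N
((p implies p) and q) and (p and q) = N and N = N
p and (((p implies p) and q) and (p and q)) = N and N = N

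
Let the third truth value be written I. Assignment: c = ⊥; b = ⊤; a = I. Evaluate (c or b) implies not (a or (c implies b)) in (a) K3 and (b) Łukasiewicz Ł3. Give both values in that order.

In K3: c or b = ⊥ or ⊤ = ⊤
c implies b = ⊥ implies ⊤ = ⊤
a or (c implies b) = I or ⊤ = ⊤
not (a or (c implies b)) = not ⊤ = ⊥
(c or b) implies not (a or (c implies b)) = ⊤ implies ⊥ = ⊥
In Łukasiewicz Ł3: c or b = ⊥ or ⊤ = ⊤
c implies b = ⊥ implies ⊤ = ⊤
a or (c implies b) = I or ⊤ = ⊤
not (a or (c implies b)) = not ⊤ = ⊥
(c or b) implies not (a or (c implies b)) = ⊤ implies ⊥ = ⊥

⊥; ⊥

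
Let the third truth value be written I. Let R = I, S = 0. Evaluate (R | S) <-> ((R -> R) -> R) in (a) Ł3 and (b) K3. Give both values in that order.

In Ł3: R | S = I | 0 = I
R -> R = I -> I = 1  [min(1, 1−½+½)]
(R -> R) -> R = 1 -> I = I
(R | S) <-> ((R -> R) -> R) = I <-> I = 1
In K3: R | S = I | 0 = I
R -> R = I -> I = I  [~I | I]
(R -> R) -> R = I -> I = I
(R | S) <-> ((R -> R) -> R) = I <-> I = I
They differ because Ł3 and K3 treat I differently under implication.

1; I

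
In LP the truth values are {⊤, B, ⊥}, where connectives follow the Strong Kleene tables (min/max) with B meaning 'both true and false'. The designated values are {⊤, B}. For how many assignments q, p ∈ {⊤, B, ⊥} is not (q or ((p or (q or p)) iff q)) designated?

Of the 9 assignments, 5 give a value in {⊤, B}.

5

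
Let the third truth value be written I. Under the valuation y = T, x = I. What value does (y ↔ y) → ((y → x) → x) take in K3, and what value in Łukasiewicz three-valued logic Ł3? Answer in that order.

In K3: y ↔ y = T ↔ T = T
y → x = T → I = I  [¬T ∨ I]
(y → x) → x = I → I = I
(y ↔ y) → ((y → x) → x) = T → I = I
In Łukasiewicz three-valued logic Ł3: y ↔ y = T ↔ T = T
y → x = T → I = I  [min(1, 1−1+½)]
(y → x) → x = I → I = T
(y ↔ y) → ((y → x) → x) = T → T = T
They differ because K3 and Łukasiewicz three-valued logic Ł3 treat I differently under implication.

I; T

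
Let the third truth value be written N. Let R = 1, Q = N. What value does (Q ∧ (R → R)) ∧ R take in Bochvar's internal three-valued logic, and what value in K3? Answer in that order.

In Bochvar's internal three-valued logic: R → R = 1 → 1 = 1
Q ∧ (R → R) = N ∧ 1 = N
(Q ∧ (R → R)) ∧ R = N ∧ 1 = N
In K3: R → R = 1 → 1 = 1
Q ∧ (R → R) = N ∧ 1 = N
(Q ∧ (R → R)) ∧ R = N ∧ 1 = N

N; N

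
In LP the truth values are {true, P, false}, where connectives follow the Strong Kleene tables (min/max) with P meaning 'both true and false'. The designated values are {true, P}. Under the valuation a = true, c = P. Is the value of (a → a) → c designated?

a → a = true → true = true
(a → a) → c = true → P = P  [¬true ∨ P]
P ∈ {true, P}.

Yes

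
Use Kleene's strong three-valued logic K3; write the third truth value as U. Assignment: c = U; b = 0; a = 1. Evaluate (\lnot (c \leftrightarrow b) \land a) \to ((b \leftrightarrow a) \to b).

1

c \leftrightarrow b = U \leftrightarrow 0 = U
\lnot (c \leftrightarrow b) = \lnot U = U
\lnot (c \leftrightarrow b) \land a = U \land 1 = U
b \leftrightarrow a = 0 \leftrightarrow 1 = 0
(b \leftrightarrow a) \to b = 0 \to 0 = 1
(\lnot (c \leftrightarrow b) \land a) \to ((b \leftrightarrow a) \to b) = U \to 1 = 1  [\lnot U \lor 1]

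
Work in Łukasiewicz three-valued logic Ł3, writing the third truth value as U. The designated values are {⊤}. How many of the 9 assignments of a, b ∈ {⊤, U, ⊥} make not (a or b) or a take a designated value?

Designated under: (a=⊤, b=⊤); (a=⊤, b=U); (a=⊤, b=⊥); (a=⊥, b=⊥).

4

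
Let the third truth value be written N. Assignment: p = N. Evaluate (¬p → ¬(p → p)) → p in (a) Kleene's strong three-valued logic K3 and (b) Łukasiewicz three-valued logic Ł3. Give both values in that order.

In Kleene's strong three-valued logic K3: ¬p = ¬N = N
p → p = N → N = N  [¬N ∨ N]
¬(p → p) = ¬N = N
¬p → ¬(p → p) = N → N = N
(¬p → ¬(p → p)) → p = N → N = N
In Łukasiewicz three-valued logic Ł3: ¬p = ¬N = N
p → p = N → N = True  [min(1, 1−½+½)]
¬(p → p) = ¬True = False
¬p → ¬(p → p) = N → False = N
(¬p → ¬(p → p)) → p = N → N = True
They differ because Kleene's strong three-valued logic K3 and Łukasiewicz three-valued logic Ł3 treat N differently under implication.

N; True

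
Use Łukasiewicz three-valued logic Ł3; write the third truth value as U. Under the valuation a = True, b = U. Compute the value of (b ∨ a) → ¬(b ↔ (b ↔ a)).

False

b ∨ a = U ∨ True = True
b ↔ a = U ↔ True = U  [1 − |½−1|]
b ↔ (b ↔ a) = U ↔ U = True
¬(b ↔ (b ↔ a)) = ¬True = False
(b ∨ a) → ¬(b ↔ (b ↔ a)) = True → False = False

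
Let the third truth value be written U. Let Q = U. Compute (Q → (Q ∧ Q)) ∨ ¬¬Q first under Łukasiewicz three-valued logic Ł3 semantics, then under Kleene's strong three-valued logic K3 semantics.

In Łukasiewicz three-valued logic Ł3: Q ∧ Q = U ∧ U = U
Q → (Q ∧ Q) = U → U = 1  [min(1, 1−½+½)]
¬Q = ¬U = U
¬¬Q = ¬U = U
(Q → (Q ∧ Q)) ∨ ¬¬Q = 1 ∨ U = 1
In Kleene's strong three-valued logic K3: Q ∧ Q = U ∧ U = U
Q → (Q ∧ Q) = U → U = U  [¬U ∨ U]
¬Q = ¬U = U
¬¬Q = ¬U = U
(Q → (Q ∧ Q)) ∨ ¬¬Q = U ∨ U = U
They differ because Łukasiewicz three-valued logic Ł3 and Kleene's strong three-valued logic K3 treat U differently under implication.

1; U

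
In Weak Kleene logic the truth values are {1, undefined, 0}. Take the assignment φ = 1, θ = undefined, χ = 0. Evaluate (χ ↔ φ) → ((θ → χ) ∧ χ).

χ ↔ φ = 0 ↔ 1 = 0
θ → χ = undefined → 0 = undefined  [any arg is the third value ⇒ result is the third value]
(θ → χ) ∧ χ = undefined ∧ 0 = undefined
(χ ↔ φ) → ((θ → χ) ∧ χ) = 0 → undefined = undefined

undefined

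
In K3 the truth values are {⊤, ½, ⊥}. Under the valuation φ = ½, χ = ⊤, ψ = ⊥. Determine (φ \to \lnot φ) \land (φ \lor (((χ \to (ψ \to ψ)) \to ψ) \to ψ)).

½

\lnot φ = \lnot ½ = ½
φ \to \lnot φ = ½ \to ½ = ½  [\lnot ½ \lor ½]
ψ \to ψ = ⊥ \to ⊥ = ⊤
χ \to (ψ \to ψ) = ⊤ \to ⊤ = ⊤
(χ \to (ψ \to ψ)) \to ψ = ⊤ \to ⊥ = ⊥
((χ \to (ψ \to ψ)) \to ψ) \to ψ = ⊥ \to ⊥ = ⊤
φ \lor (((χ \to (ψ \to ψ)) \to ψ) \to ψ) = ½ \lor ⊤ = ⊤
(φ \to \lnot φ) \land (φ \lor (((χ \to (ψ \to ψ)) \to ψ) \to ψ)) = ½ \land ⊤ = ½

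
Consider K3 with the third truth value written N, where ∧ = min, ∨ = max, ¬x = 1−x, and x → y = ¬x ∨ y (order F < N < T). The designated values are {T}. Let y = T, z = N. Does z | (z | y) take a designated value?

z | y = N | T = T
z | (z | y) = N | T = T
T ∈ {T}.

Yes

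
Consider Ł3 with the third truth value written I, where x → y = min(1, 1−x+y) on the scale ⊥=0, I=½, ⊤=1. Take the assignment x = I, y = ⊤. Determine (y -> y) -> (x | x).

I

y -> y = ⊤ -> ⊤ = ⊤
x | x = I | I = I
(y -> y) -> (x | x) = ⊤ -> I = I  [min(1, 1−1+½)]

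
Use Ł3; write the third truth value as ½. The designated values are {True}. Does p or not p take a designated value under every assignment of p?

No

Countermodel: p=½ gives ½, which is not designated.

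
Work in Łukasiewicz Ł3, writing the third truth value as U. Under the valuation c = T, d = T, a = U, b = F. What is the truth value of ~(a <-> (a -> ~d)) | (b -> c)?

~d = ~T = F
a -> ~d = U -> F = U  [min(1, 1−½+0)]
a <-> (a -> ~d) = U <-> U = T
~(a <-> (a -> ~d)) = ~T = F
b -> c = F -> T = T
~(a <-> (a -> ~d)) | (b -> c) = F | T = T

T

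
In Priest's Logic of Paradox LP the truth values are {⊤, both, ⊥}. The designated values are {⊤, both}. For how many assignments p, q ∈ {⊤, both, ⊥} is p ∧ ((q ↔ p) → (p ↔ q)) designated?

Of the 9 assignments, 6 give a value in {⊤, both}.

6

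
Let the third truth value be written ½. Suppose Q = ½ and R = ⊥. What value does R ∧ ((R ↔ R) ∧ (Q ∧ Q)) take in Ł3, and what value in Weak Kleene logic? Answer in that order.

In Ł3: R ↔ R = ⊥ ↔ ⊥ = ⊤
Q ∧ Q = ½ ∧ ½ = ½
(R ↔ R) ∧ (Q ∧ Q) = ⊤ ∧ ½ = ½
R ∧ ((R ↔ R) ∧ (Q ∧ Q)) = ⊥ ∧ ½ = ⊥
In Weak Kleene logic: R ↔ R = ⊥ ↔ ⊥ = ⊤
Q ∧ Q = ½ ∧ ½ = ½
(R ↔ R) ∧ (Q ∧ Q) = ⊤ ∧ ½ = ½
R ∧ ((R ↔ R) ∧ (Q ∧ Q)) = ⊥ ∧ ½ = ½
They differ because Ł3 and Weak Kleene logic treat ½ differently under the binary connectives.

⊥; ½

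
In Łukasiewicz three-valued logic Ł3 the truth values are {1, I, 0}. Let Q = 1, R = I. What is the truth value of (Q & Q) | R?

1

Q & Q = 1 & 1 = 1
(Q & Q) | R = 1 | I = 1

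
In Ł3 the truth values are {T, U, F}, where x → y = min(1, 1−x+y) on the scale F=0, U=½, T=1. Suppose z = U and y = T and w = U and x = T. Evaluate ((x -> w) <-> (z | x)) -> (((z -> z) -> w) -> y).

x -> w = T -> U = U  [min(1, 1−1+½)]
z | x = U | T = T
(x -> w) <-> (z | x) = U <-> T = U
z -> z = U -> U = T
(z -> z) -> w = T -> U = U
((z -> z) -> w) -> y = U -> T = T
((x -> w) <-> (z | x)) -> (((z -> z) -> w) -> y) = U -> T = T

T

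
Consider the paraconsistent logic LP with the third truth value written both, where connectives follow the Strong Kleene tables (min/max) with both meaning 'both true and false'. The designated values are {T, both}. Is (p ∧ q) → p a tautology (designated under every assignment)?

Yes

Every assignment of p, q over {T, both, F} gives a value in {T, both}.
In particular, with p=both, q=both: (p ∧ q) → p = both.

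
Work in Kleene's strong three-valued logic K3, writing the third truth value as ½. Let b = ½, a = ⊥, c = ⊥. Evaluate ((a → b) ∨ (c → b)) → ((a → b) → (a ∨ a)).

⊥

a → b = ⊥ → ½ = ⊤  [¬⊥ ∨ ½]
c → b = ⊥ → ½ = ⊤
(a → b) ∨ (c → b) = ⊤ ∨ ⊤ = ⊤
a → b = ⊥ → ½ = ⊤
a ∨ a = ⊥ ∨ ⊥ = ⊥
(a → b) → (a ∨ a) = ⊤ → ⊥ = ⊥
((a → b) ∨ (c → b)) → ((a → b) → (a ∨ a)) = ⊤ → ⊥ = ⊥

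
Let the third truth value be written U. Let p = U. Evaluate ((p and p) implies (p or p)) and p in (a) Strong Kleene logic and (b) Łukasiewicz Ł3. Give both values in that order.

U; U

In Strong Kleene logic: p and p = U and U = U
p or p = U or U = U
(p and p) implies (p or p) = U implies U = U  [not U or U]
((p and p) implies (p or p)) and p = U and U = U
In Łukasiewicz Ł3: p and p = U and U = U
p or p = U or U = U
(p and p) implies (p or p) = U implies U = True  [min(1, 1−½+½)]
((p and p) implies (p or p)) and p = True and U = U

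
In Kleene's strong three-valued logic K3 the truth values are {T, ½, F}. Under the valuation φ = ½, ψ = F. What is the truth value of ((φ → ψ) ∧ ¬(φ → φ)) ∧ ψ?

φ → ψ = ½ → F = ½  [¬½ ∨ F]
φ → φ = ½ → ½ = ½
¬(φ → φ) = ¬½ = ½
(φ → ψ) ∧ ¬(φ → φ) = ½ ∧ ½ = ½
((φ → ψ) ∧ ¬(φ → φ)) ∧ ψ = ½ ∧ F = F

F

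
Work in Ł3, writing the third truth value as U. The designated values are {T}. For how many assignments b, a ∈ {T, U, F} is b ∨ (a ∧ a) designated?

Of the 9 assignments, 5 give a value in {T}.

5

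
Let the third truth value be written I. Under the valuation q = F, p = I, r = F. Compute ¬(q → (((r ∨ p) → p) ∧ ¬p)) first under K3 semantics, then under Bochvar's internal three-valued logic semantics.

In K3: r ∨ p = F ∨ I = I
(r ∨ p) → p = I → I = I
¬p = ¬I = I
((r ∨ p) → p) ∧ ¬p = I ∧ I = I
q → (((r ∨ p) → p) ∧ ¬p) = F → I = T
¬(q → (((r ∨ p) → p) ∧ ¬p)) = ¬T = F
In Bochvar's internal three-valued logic: r ∨ p = F ∨ I = I
(r ∨ p) → p = I → I = I  [any arg is the third value ⇒ result is the third value]
¬p = ¬I = I
((r ∨ p) → p) ∧ ¬p = I ∧ I = I
q → (((r ∨ p) → p) ∧ ¬p) = F → I = I
¬(q → (((r ∨ p) → p) ∧ ¬p)) = ¬I = I
They differ because K3 and Bochvar's internal three-valued logic treat I differently under the binary connectives.

F; I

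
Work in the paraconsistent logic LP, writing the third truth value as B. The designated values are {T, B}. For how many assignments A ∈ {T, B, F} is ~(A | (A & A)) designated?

A=T: F ·
A=B: B ✓
A=F: T ✓

2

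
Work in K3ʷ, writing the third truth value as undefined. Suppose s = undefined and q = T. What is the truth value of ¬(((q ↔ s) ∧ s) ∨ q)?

undefined

q ↔ s = T ↔ undefined = undefined
(q ↔ s) ∧ s = undefined ∧ undefined = undefined
((q ↔ s) ∧ s) ∨ q = undefined ∨ T = undefined
¬(((q ↔ s) ∧ s) ∨ q) = ¬undefined = undefined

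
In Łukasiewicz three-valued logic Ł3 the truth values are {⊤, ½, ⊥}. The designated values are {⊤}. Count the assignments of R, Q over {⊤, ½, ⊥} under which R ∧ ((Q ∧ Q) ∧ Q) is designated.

1

Designated under: (R=⊤, Q=⊤).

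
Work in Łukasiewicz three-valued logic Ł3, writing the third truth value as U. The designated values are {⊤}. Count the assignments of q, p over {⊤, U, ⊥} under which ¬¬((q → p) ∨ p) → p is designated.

5

Of the 9 assignments, 5 give a value in {⊤}.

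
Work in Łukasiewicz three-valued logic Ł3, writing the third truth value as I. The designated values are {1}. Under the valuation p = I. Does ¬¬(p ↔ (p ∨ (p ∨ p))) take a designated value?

p ∨ p = I ∨ I = I
p ∨ (p ∨ p) = I ∨ I = I
p ↔ (p ∨ (p ∨ p)) = I ↔ I = 1  [1 − |½−½|]
¬(p ↔ (p ∨ (p ∨ p))) = ¬1 = 0
¬¬(p ↔ (p ∨ (p ∨ p))) = ¬0 = 1
1 ∈ {1}.

Yes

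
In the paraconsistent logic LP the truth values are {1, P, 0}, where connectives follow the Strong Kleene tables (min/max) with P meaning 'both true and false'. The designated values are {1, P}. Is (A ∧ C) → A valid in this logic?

Yes

Every assignment of A, C over {1, P, 0} gives a value in {1, P}.
In particular, with A=P, C=P: (A ∧ C) → A = P.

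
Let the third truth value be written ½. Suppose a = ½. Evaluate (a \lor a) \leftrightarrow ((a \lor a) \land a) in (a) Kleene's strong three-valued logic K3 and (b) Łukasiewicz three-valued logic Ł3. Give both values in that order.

In Kleene's strong three-valued logic K3: a \lor a = ½ \lor ½ = ½
a \lor a = ½ \lor ½ = ½
(a \lor a) \land a = ½ \land ½ = ½
(a \lor a) \leftrightarrow ((a \lor a) \land a) = ½ \leftrightarrow ½ = ½
In Łukasiewicz three-valued logic Ł3: a \lor a = ½ \lor ½ = ½
a \lor a = ½ \lor ½ = ½
(a \lor a) \land a = ½ \land ½ = ½
(a \lor a) \leftrightarrow ((a \lor a) \land a) = ½ \leftrightarrow ½ = ⊤  [1 − |½−½|]
They differ because Kleene's strong three-valued logic K3 and Łukasiewicz three-valued logic Ł3 treat ½ differently under implication.

½; ⊤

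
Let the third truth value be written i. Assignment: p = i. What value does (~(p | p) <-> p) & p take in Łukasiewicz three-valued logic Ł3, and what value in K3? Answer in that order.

i; i

In Łukasiewicz three-valued logic Ł3: p | p = i | i = i
~(p | p) = ~i = i
~(p | p) <-> p = i <-> i = ⊤  [1 − |½−½|]
(~(p | p) <-> p) & p = ⊤ & i = i
In K3: p | p = i | i = i
~(p | p) = ~i = i
~(p | p) <-> p = i <-> i = i
(~(p | p) <-> p) & p = i & i = i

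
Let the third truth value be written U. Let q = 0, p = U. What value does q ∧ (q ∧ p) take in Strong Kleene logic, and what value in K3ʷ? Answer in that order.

0; U

In Strong Kleene logic: q ∧ p = 0 ∧ U = 0
q ∧ (q ∧ p) = 0 ∧ 0 = 0
In K3ʷ: q ∧ p = 0 ∧ U = U
q ∧ (q ∧ p) = 0 ∧ U = U
They differ because Strong Kleene logic and K3ʷ treat U differently under the binary connectives.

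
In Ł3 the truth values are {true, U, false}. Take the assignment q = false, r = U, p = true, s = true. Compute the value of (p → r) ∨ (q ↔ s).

p → r = true → U = U  [min(1, 1−1+½)]
q ↔ s = false ↔ true = false
(p → r) ∨ (q ↔ s) = U ∨ false = U

U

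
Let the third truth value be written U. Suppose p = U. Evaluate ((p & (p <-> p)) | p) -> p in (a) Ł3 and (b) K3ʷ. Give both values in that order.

True; U

In Ł3: p <-> p = U <-> U = True  [1 − |½−½|]
p & (p <-> p) = U & True = U
(p & (p <-> p)) | p = U | U = U
((p & (p <-> p)) | p) -> p = U -> U = True
In K3ʷ: p <-> p = U <-> U = U
p & (p <-> p) = U & U = U
(p & (p <-> p)) | p = U | U = U
((p & (p <-> p)) | p) -> p = U -> U = U
They differ because Ł3 and K3ʷ treat U differently under the binary connectives.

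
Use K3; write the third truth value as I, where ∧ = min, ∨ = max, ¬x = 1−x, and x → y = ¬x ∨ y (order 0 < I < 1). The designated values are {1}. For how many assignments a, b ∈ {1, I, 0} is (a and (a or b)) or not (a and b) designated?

Of the 9 assignments, 7 give a value in {1}.

7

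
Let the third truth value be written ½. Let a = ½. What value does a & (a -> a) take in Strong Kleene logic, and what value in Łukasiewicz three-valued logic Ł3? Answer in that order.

½; ½

In Strong Kleene logic: a -> a = ½ -> ½ = ½
a & (a -> a) = ½ & ½ = ½
In Łukasiewicz three-valued logic Ł3: a -> a = ½ -> ½ = ⊤  [min(1, 1−½+½)]
a & (a -> a) = ½ & ⊤ = ½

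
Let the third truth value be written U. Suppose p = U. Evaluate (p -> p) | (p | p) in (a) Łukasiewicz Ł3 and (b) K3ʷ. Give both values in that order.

In Łukasiewicz Ł3: p -> p = U -> U = True
p | p = U | U = U
(p -> p) | (p | p) = True | U = True
In K3ʷ: p -> p = U -> U = U
p | p = U | U = U
(p -> p) | (p | p) = U | U = U
They differ because Łukasiewicz Ł3 and K3ʷ treat U differently under the binary connectives.

True; U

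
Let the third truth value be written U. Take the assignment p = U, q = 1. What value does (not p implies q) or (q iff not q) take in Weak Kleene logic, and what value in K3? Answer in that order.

U; 1

In Weak Kleene logic: not p = not U = U
not p implies q = U implies 1 = U  [any arg is the third value ⇒ result is the third value]
not q = not 1 = 0
q iff not q = 1 iff 0 = 0
(not p implies q) or (q iff not q) = U or 0 = U
In K3: not p = not U = U
not p implies q = U implies 1 = 1  [not U or 1]
not q = not 1 = 0
q iff not q = 1 iff 0 = 0
(not p implies q) or (q iff not q) = 1 or 0 = 1
They differ because Weak Kleene logic and K3 treat U differently under the binary connectives.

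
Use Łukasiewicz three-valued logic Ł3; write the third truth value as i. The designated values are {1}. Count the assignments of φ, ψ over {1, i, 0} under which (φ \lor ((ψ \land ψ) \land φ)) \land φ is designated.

Designated under: (φ=1, ψ=1); (φ=1, ψ=i); (φ=1, ψ=0).

3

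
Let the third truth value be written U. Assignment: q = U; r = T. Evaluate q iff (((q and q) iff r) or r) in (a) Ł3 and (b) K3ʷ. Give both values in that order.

U; U

In Ł3: q and q = U and U = U
(q and q) iff r = U iff T = U  [1 − |½−1|]
((q and q) iff r) or r = U or T = T
q iff (((q and q) iff r) or r) = U iff T = U
In K3ʷ: q and q = U and U = U
(q and q) iff r = U iff T = U
((q and q) iff r) or r = U or T = U
q iff (((q and q) iff r) or r) = U iff U = U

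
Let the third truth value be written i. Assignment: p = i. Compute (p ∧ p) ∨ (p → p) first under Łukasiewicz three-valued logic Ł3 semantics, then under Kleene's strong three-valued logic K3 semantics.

True; i

In Łukasiewicz three-valued logic Ł3: p ∧ p = i ∧ i = i
p → p = i → i = True  [min(1, 1−½+½)]
(p ∧ p) ∨ (p → p) = i ∨ True = True
In Kleene's strong three-valued logic K3: p ∧ p = i ∧ i = i
p → p = i → i = i  [¬i ∨ i]
(p ∧ p) ∨ (p → p) = i ∨ i = i
They differ because Łukasiewicz three-valued logic Ł3 and Kleene's strong three-valued logic K3 treat i differently under implication.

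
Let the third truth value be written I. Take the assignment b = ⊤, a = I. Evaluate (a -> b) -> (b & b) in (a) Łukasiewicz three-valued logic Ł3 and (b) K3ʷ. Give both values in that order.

⊤; I

In Łukasiewicz three-valued logic Ł3: a -> b = I -> ⊤ = ⊤
b & b = ⊤ & ⊤ = ⊤
(a -> b) -> (b & b) = ⊤ -> ⊤ = ⊤
In K3ʷ: a -> b = I -> ⊤ = I  [any arg is the third value ⇒ result is the third value]
b & b = ⊤ & ⊤ = ⊤
(a -> b) -> (b & b) = I -> ⊤ = I
They differ because Łukasiewicz three-valued logic Ł3 and K3ʷ treat I differently under the binary connectives.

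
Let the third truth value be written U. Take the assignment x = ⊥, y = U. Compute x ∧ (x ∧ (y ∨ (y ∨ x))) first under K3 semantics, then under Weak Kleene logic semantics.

⊥; U

In K3: y ∨ x = U ∨ ⊥ = U
y ∨ (y ∨ x) = U ∨ U = U
x ∧ (y ∨ (y ∨ x)) = ⊥ ∧ U = ⊥
x ∧ (x ∧ (y ∨ (y ∨ x))) = ⊥ ∧ ⊥ = ⊥
In Weak Kleene logic: y ∨ x = U ∨ ⊥ = U
y ∨ (y ∨ x) = U ∨ U = U
x ∧ (y ∨ (y ∨ x)) = ⊥ ∧ U = U
x ∧ (x ∧ (y ∨ (y ∨ x))) = ⊥ ∧ U = U
They differ because K3 and Weak Kleene logic treat U differently under the binary connectives.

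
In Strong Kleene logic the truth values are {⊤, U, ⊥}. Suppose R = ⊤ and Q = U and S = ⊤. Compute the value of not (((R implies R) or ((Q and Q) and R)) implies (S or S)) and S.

R implies R = ⊤ implies ⊤ = ⊤
Q and Q = U and U = U
(Q and Q) and R = U and ⊤ = U
(R implies R) or ((Q and Q) and R) = ⊤ or U = ⊤
S or S = ⊤ or ⊤ = ⊤
((R implies R) or ((Q and Q) and R)) implies (S or S) = ⊤ implies ⊤ = ⊤
not (((R implies R) or ((Q and Q) and R)) implies (S or S)) = not ⊤ = ⊥
not (((R implies R) or ((Q and Q) and R)) implies (S or S)) and S = ⊥ and ⊤ = ⊥

⊥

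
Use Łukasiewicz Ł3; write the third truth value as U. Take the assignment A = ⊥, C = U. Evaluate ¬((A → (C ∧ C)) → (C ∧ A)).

⊤

C ∧ C = U ∧ U = U
A → (C ∧ C) = ⊥ → U = ⊤
C ∧ A = U ∧ ⊥ = ⊥
(A → (C ∧ C)) → (C ∧ A) = ⊤ → ⊥ = ⊥
¬((A → (C ∧ C)) → (C ∧ A)) = ¬⊥ = ⊤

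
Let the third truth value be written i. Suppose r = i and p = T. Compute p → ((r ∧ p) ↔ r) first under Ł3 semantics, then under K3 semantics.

T; i

In Ł3: r ∧ p = i ∧ T = i
(r ∧ p) ↔ r = i ↔ i = T
p → ((r ∧ p) ↔ r) = T → T = T
In K3: r ∧ p = i ∧ T = i
(r ∧ p) ↔ r = i ↔ i = i
p → ((r ∧ p) ↔ r) = T → i = i
They differ because Ł3 and K3 treat i differently under implication.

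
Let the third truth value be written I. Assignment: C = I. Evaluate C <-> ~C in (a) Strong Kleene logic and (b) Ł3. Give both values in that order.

In Strong Kleene logic: ~C = ~I = I
C <-> ~C = I <-> I = I
In Ł3: ~C = ~I = I
C <-> ~C = I <-> I = ⊤  [1 − |½−½|]
They differ because Strong Kleene logic and Ł3 treat I differently under implication.

I; ⊤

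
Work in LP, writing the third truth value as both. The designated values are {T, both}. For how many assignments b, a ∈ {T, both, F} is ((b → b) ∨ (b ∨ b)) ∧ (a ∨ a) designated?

6

Of the 9 assignments, 6 give a value in {T, both}.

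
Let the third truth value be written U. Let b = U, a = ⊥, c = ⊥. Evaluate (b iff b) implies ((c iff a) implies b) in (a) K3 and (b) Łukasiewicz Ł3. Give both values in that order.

In K3: b iff b = U iff U = U
c iff a = ⊥ iff ⊥ = ⊤
(c iff a) implies b = ⊤ implies U = U
(b iff b) implies ((c iff a) implies b) = U implies U = U
In Łukasiewicz Ł3: b iff b = U iff U = ⊤  [1 − |½−½|]
c iff a = ⊥ iff ⊥ = ⊤
(c iff a) implies b = ⊤ implies U = U
(b iff b) implies ((c iff a) implies b) = ⊤ implies U = U

U; U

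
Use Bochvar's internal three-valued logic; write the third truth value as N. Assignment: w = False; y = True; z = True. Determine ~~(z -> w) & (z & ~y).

False

z -> w = True -> False = False
~(z -> w) = ~False = True
~~(z -> w) = ~True = False
~y = ~True = False
z & ~y = True & False = False
~~(z -> w) & (z & ~y) = False & False = False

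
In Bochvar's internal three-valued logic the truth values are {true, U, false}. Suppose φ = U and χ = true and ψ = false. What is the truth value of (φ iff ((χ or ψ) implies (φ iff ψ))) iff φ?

χ or ψ = true or false = true
φ iff ψ = U iff false = U
(χ or ψ) implies (φ iff ψ) = true implies U = U  [any arg is the third value ⇒ result is the third value]
φ iff ((χ or ψ) implies (φ iff ψ)) = U iff U = U
(φ iff ((χ or ψ) implies (φ iff ψ))) iff φ = U iff U = U

U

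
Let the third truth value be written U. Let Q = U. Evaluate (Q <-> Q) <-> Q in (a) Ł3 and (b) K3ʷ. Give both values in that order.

U; U

In Ł3: Q <-> Q = U <-> U = T  [1 − |½−½|]
(Q <-> Q) <-> Q = T <-> U = U
In K3ʷ: Q <-> Q = U <-> U = U
(Q <-> Q) <-> Q = U <-> U = U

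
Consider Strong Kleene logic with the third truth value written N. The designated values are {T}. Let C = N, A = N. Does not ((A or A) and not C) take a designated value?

No

A or A = N or N = N
not C = not N = N
(A or A) and not C = N and N = N
not ((A or A) and not C) = not N = N
N ∉ {T}.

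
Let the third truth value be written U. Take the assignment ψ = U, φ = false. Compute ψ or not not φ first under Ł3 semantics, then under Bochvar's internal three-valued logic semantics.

In Ł3: not φ = not false = true
not not φ = not true = false
ψ or not not φ = U or false = U
In Bochvar's internal three-valued logic: not φ = not false = true
not not φ = not true = false
ψ or not not φ = U or false = U

U; U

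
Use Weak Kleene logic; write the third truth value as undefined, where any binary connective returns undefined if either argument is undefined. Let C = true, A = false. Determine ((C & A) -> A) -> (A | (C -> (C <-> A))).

C & A = true & false = false
(C & A) -> A = false -> false = true
C <-> A = true <-> false = false
C -> (C <-> A) = true -> false = false
A | (C -> (C <-> A)) = false | false = false
((C & A) -> A) -> (A | (C -> (C <-> A))) = true -> false = false

false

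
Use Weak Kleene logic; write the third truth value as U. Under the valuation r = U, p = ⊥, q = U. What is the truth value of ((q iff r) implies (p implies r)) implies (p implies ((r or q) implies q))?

U

q iff r = U iff U = U
p implies r = ⊥ implies U = U  [any arg is the third value ⇒ result is the third value]
(q iff r) implies (p implies r) = U implies U = U
r or q = U or U = U
(r or q) implies q = U implies U = U
p implies ((r or q) implies q) = ⊥ implies U = U
((q iff r) implies (p implies r)) implies (p implies ((r or q) implies q)) = U implies U = U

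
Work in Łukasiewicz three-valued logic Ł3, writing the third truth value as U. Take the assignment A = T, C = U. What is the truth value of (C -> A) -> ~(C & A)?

U

C -> A = U -> T = T  [min(1, 1−½+1)]
C & A = U & T = U
~(C & A) = ~U = U
(C -> A) -> ~(C & A) = T -> U = U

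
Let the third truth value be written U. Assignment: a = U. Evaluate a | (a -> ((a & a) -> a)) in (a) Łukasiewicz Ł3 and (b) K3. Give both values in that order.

true; U

In Łukasiewicz Ł3: a & a = U & U = U
(a & a) -> a = U -> U = true  [min(1, 1−½+½)]
a -> ((a & a) -> a) = U -> true = true
a | (a -> ((a & a) -> a)) = U | true = true
In K3: a & a = U & U = U
(a & a) -> a = U -> U = U  [~U | U]
a -> ((a & a) -> a) = U -> U = U
a | (a -> ((a & a) -> a)) = U | U = U
They differ because Łukasiewicz Ł3 and K3 treat U differently under implication.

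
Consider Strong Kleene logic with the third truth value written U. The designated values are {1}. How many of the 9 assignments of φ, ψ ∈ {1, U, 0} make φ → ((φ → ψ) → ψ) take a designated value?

6

Of the 9 assignments, 6 give a value in {1}.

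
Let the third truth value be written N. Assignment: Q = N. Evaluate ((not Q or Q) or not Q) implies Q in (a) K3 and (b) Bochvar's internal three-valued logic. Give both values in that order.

In K3: not Q = not N = N
not Q or Q = N or N = N
not Q = not N = N
(not Q or Q) or not Q = N or N = N
((not Q or Q) or not Q) implies Q = N implies N = N  [not N or N]
In Bochvar's internal three-valued logic: not Q = not N = N
not Q or Q = N or N = N
not Q = not N = N
(not Q or Q) or not Q = N or N = N
((not Q or Q) or not Q) implies Q = N implies N = N

N; N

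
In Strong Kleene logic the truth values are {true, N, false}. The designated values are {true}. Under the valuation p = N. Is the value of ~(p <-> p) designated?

No

p <-> p = N <-> N = N
~(p <-> p) = ~N = N
N ∉ {true}.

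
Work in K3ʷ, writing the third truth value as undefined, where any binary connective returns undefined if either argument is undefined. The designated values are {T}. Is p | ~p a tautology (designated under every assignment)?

Countermodel: p=undefined gives undefined, which is not designated.

No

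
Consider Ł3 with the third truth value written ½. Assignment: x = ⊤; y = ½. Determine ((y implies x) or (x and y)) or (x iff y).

⊤

y implies x = ½ implies ⊤ = ⊤  [min(1, 1−½+1)]
x and y = ⊤ and ½ = ½
(y implies x) or (x and y) = ⊤ or ½ = ⊤
x iff y = ⊤ iff ½ = ½
((y implies x) or (x and y)) or (x iff y) = ⊤ or ½ = ⊤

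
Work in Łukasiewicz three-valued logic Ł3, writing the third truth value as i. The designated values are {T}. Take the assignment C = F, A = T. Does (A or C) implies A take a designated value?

A or C = T or F = T
(A or C) implies A = T implies T = T
T ∈ {T}.

Yes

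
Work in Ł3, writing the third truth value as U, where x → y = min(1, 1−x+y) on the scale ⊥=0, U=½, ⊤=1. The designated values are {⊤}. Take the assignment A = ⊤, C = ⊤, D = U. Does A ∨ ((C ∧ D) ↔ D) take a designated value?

Yes

C ∧ D = ⊤ ∧ U = U
(C ∧ D) ↔ D = U ↔ U = ⊤  [1 − |½−½|]
A ∨ ((C ∧ D) ↔ D) = ⊤ ∨ ⊤ = ⊤
⊤ ∈ {⊤}.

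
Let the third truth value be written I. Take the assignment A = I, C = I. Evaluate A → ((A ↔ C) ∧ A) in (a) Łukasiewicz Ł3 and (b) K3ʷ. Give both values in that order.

T; I

In Łukasiewicz Ł3: A ↔ C = I ↔ I = T
(A ↔ C) ∧ A = T ∧ I = I
A → ((A ↔ C) ∧ A) = I → I = T
In K3ʷ: A ↔ C = I ↔ I = I
(A ↔ C) ∧ A = I ∧ I = I
A → ((A ↔ C) ∧ A) = I → I = I  [any arg is the third value ⇒ result is the third value]
They differ because Łukasiewicz Ł3 and K3ʷ treat I differently under the binary connectives.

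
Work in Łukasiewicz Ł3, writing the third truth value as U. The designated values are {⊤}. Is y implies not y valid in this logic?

Countermodel: y=⊤ gives ⊥, which is not designated.

No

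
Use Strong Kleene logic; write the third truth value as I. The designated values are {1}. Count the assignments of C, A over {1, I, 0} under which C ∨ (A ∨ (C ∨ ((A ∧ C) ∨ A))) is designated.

Of the 9 assignments, 5 give a value in {1}.

5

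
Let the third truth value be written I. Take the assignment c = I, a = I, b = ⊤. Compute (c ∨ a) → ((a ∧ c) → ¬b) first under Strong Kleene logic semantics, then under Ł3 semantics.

I; ⊤

In Strong Kleene logic: c ∨ a = I ∨ I = I
a ∧ c = I ∧ I = I
¬b = ¬⊤ = ⊥
(a ∧ c) → ¬b = I → ⊥ = I  [¬I ∨ ⊥]
(c ∨ a) → ((a ∧ c) → ¬b) = I → I = I
In Ł3: c ∨ a = I ∨ I = I
a ∧ c = I ∧ I = I
¬b = ¬⊤ = ⊥
(a ∧ c) → ¬b = I → ⊥ = I  [min(1, 1−½+0)]
(c ∨ a) → ((a ∧ c) → ¬b) = I → I = ⊤
They differ because Strong Kleene logic and Ł3 treat I differently under implication.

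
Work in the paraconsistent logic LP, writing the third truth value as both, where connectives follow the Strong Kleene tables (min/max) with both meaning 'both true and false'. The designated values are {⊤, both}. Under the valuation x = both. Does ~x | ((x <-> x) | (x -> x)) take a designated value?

~x = ~both = both
x <-> x = both <-> both = both
x -> x = both -> both = both  [~both | both]
(x <-> x) | (x -> x) = both | both = both
~x | ((x <-> x) | (x -> x)) = both | both = both
both ∈ {⊤, both}.

Yes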